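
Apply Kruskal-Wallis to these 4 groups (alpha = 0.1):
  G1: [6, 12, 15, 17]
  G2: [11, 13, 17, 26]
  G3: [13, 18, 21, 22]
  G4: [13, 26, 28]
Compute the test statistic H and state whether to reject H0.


Step 1: Combine all N = 15 observations and assign midranks.
sorted (value, group, rank): (6,G1,1), (11,G2,2), (12,G1,3), (13,G2,5), (13,G3,5), (13,G4,5), (15,G1,7), (17,G1,8.5), (17,G2,8.5), (18,G3,10), (21,G3,11), (22,G3,12), (26,G2,13.5), (26,G4,13.5), (28,G4,15)
Step 2: Sum ranks within each group.
R_1 = 19.5 (n_1 = 4)
R_2 = 29 (n_2 = 4)
R_3 = 38 (n_3 = 4)
R_4 = 33.5 (n_4 = 3)
Step 3: H = 12/(N(N+1)) * sum(R_i^2/n_i) - 3(N+1)
     = 12/(15*16) * (19.5^2/4 + 29^2/4 + 38^2/4 + 33.5^2/3) - 3*16
     = 0.050000 * 1040.4 - 48
     = 4.019792.
Step 4: Ties present; correction factor C = 1 - 36/(15^3 - 15) = 0.989286. Corrected H = 4.019792 / 0.989286 = 4.063327.
Step 5: Under H0, H ~ chi^2(3); p-value = 0.254707.
Step 6: alpha = 0.1. fail to reject H0.

H = 4.0633, df = 3, p = 0.254707, fail to reject H0.


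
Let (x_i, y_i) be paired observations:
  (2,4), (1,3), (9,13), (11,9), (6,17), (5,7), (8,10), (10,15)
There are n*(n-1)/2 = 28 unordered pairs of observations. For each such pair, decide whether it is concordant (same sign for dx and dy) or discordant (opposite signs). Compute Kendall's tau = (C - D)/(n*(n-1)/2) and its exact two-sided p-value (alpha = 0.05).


Step 1: Enumerate the 28 unordered pairs (i,j) with i<j and classify each by sign(x_j-x_i) * sign(y_j-y_i).
  (1,2):dx=-1,dy=-1->C; (1,3):dx=+7,dy=+9->C; (1,4):dx=+9,dy=+5->C; (1,5):dx=+4,dy=+13->C
  (1,6):dx=+3,dy=+3->C; (1,7):dx=+6,dy=+6->C; (1,8):dx=+8,dy=+11->C; (2,3):dx=+8,dy=+10->C
  (2,4):dx=+10,dy=+6->C; (2,5):dx=+5,dy=+14->C; (2,6):dx=+4,dy=+4->C; (2,7):dx=+7,dy=+7->C
  (2,8):dx=+9,dy=+12->C; (3,4):dx=+2,dy=-4->D; (3,5):dx=-3,dy=+4->D; (3,6):dx=-4,dy=-6->C
  (3,7):dx=-1,dy=-3->C; (3,8):dx=+1,dy=+2->C; (4,5):dx=-5,dy=+8->D; (4,6):dx=-6,dy=-2->C
  (4,7):dx=-3,dy=+1->D; (4,8):dx=-1,dy=+6->D; (5,6):dx=-1,dy=-10->C; (5,7):dx=+2,dy=-7->D
  (5,8):dx=+4,dy=-2->D; (6,7):dx=+3,dy=+3->C; (6,8):dx=+5,dy=+8->C; (7,8):dx=+2,dy=+5->C
Step 2: C = 21, D = 7, total pairs = 28.
Step 3: tau = (C - D)/(n(n-1)/2) = (21 - 7)/28 = 0.500000.
Step 4: Exact two-sided p-value (enumerate n! = 40320 permutations of y under H0): p = 0.108681.
Step 5: alpha = 0.05. fail to reject H0.

tau_b = 0.5000 (C=21, D=7), p = 0.108681, fail to reject H0.


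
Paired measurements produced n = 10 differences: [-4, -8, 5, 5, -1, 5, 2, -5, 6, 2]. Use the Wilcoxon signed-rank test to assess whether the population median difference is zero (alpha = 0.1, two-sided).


Step 1: Drop any zero differences (none here) and take |d_i|.
|d| = [4, 8, 5, 5, 1, 5, 2, 5, 6, 2]
Step 2: Midrank |d_i| (ties get averaged ranks).
ranks: |4|->4, |8|->10, |5|->6.5, |5|->6.5, |1|->1, |5|->6.5, |2|->2.5, |5|->6.5, |6|->9, |2|->2.5
Step 3: Attach original signs; sum ranks with positive sign and with negative sign.
W+ = 6.5 + 6.5 + 6.5 + 2.5 + 9 + 2.5 = 33.5
W- = 4 + 10 + 1 + 6.5 = 21.5
(Check: W+ + W- = 55 should equal n(n+1)/2 = 55.)
Step 4: Test statistic W = min(W+, W-) = 21.5.
Step 5: Ties in |d|, so use the tie-corrected normal approximation.
        E[W] = n(n+1)/4 = 10*11/4 = 27.5.
        Tie groups: |d|=2 (t=2), |d|=5 (t=4); sum(t^3 - t) = 66.
        Var[W] = n(n+1)(2n+1)/24 - sum(t^3-t)/48 = 2310/24 - 66/48 = 94.875.
        z = (W - E[W]) / sqrt(Var[W]) = (21.5 - 27.5) / 9.7404 = -0.6160.
        Two-sided p = 2*Phi(z) = 0.537900.
Step 6: alpha = 0.1. fail to reject H0.

W+ = 33.5, W- = 21.5, W = min = 21.5, p = 0.537900, fail to reject H0.


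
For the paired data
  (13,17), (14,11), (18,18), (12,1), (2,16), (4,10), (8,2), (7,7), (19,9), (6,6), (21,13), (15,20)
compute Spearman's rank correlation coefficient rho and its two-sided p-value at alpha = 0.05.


Step 1: Rank x and y separately (midranks; no ties here).
rank(x): 13->7, 14->8, 18->10, 12->6, 2->1, 4->2, 8->5, 7->4, 19->11, 6->3, 21->12, 15->9
rank(y): 17->10, 11->7, 18->11, 1->1, 16->9, 10->6, 2->2, 7->4, 9->5, 6->3, 13->8, 20->12
Step 2: d_i = R_x(i) - R_y(i); compute d_i^2.
  (7-10)^2=9, (8-7)^2=1, (10-11)^2=1, (6-1)^2=25, (1-9)^2=64, (2-6)^2=16, (5-2)^2=9, (4-4)^2=0, (11-5)^2=36, (3-3)^2=0, (12-8)^2=16, (9-12)^2=9
sum(d^2) = 186.
Step 3: rho = 1 - 6*186 / (12*(12^2 - 1)) = 1 - 1116/1716 = 0.349650.
Step 4: Under H0, t = rho * sqrt((n-2)/(1-rho^2)) = 1.1802 ~ t(10).
Step 5: Two-sided p-value from the t-distribution with 10 df = 0.265239.
Step 6: alpha = 0.05. fail to reject H0.

rho = 0.3497, p = 0.265239, fail to reject H0 at alpha = 0.05.


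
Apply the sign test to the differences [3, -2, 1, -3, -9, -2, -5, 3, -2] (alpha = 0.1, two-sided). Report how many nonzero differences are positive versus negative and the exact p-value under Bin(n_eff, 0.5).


Step 1: Discard zero differences. Original n = 9; n_eff = number of nonzero differences = 9.
Nonzero differences (with sign): +3, -2, +1, -3, -9, -2, -5, +3, -2
Step 2: Count signs: positive = 3, negative = 6.
Step 3: Under H0: P(positive) = 0.5, so the number of positives S ~ Bin(9, 0.5).
Step 4: Two-sided exact p-value = sum of Bin(9,0.5) probabilities at or below the observed probability = 0.507812.
Step 5: alpha = 0.1. fail to reject H0.

n_eff = 9, pos = 3, neg = 6, p = 0.507812, fail to reject H0.


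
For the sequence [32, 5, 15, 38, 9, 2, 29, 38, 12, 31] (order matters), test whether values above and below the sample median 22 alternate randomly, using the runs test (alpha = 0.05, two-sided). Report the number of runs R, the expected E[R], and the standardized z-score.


Step 1: Compute median = 22; label A = above, B = below.
Labels in order: ABBABBAABA  (n_A = 5, n_B = 5)
Step 2: Count runs R = 7.
Step 3: Under H0 (random ordering), E[R] = 2*n_A*n_B/(n_A+n_B) + 1 = 2*5*5/10 + 1 = 6.0000.
        Var[R] = 2*n_A*n_B*(2*n_A*n_B - n_A - n_B) / ((n_A+n_B)^2 * (n_A+n_B-1)) = 2000/900 = 2.2222.
        SD[R] = 1.4907.
Step 4: Continuity-corrected z = (R - 0.5 - E[R]) / SD[R] = (7 - 0.5 - 6.0000) / 1.4907 = 0.3354.
Step 5: Two-sided p-value via normal approximation = 2*(1 - Phi(|z|)) = 0.737316.
Step 6: alpha = 0.05. fail to reject H0.

R = 7, z = 0.3354, p = 0.737316, fail to reject H0.


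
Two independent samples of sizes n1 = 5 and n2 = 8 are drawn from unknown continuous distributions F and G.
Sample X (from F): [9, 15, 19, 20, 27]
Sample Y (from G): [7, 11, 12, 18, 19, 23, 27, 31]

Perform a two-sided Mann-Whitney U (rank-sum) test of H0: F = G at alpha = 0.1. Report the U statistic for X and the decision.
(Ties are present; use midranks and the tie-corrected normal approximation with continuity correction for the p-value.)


Step 1: Combine and sort all 13 observations; assign midranks.
sorted (value, group): (7,Y), (9,X), (11,Y), (12,Y), (15,X), (18,Y), (19,X), (19,Y), (20,X), (23,Y), (27,X), (27,Y), (31,Y)
ranks: 7->1, 9->2, 11->3, 12->4, 15->5, 18->6, 19->7.5, 19->7.5, 20->9, 23->10, 27->11.5, 27->11.5, 31->13
Step 2: Rank sum for X: R1 = 2 + 5 + 7.5 + 9 + 11.5 = 35.
Step 3: U_X = R1 - n1(n1+1)/2 = 35 - 5*6/2 = 35 - 15 = 20.
       U_Y = n1*n2 - U_X = 40 - 20 = 20.
Step 4: Ties are present, so use the tie-corrected normal approximation (with continuity correction) for the p-value.
Step 5: p-value = 1.000000; compare to alpha = 0.1. fail to reject H0.

U_X = 20, p = 1.000000, fail to reject H0 at alpha = 0.1.


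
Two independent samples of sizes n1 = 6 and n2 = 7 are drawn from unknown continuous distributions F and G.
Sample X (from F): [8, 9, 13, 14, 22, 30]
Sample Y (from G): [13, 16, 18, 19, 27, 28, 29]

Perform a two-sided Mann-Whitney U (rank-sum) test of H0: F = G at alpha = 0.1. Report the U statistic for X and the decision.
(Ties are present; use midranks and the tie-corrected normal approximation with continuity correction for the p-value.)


Step 1: Combine and sort all 13 observations; assign midranks.
sorted (value, group): (8,X), (9,X), (13,X), (13,Y), (14,X), (16,Y), (18,Y), (19,Y), (22,X), (27,Y), (28,Y), (29,Y), (30,X)
ranks: 8->1, 9->2, 13->3.5, 13->3.5, 14->5, 16->6, 18->7, 19->8, 22->9, 27->10, 28->11, 29->12, 30->13
Step 2: Rank sum for X: R1 = 1 + 2 + 3.5 + 5 + 9 + 13 = 33.5.
Step 3: U_X = R1 - n1(n1+1)/2 = 33.5 - 6*7/2 = 33.5 - 21 = 12.5.
       U_Y = n1*n2 - U_X = 42 - 12.5 = 29.5.
Step 4: Ties are present, so use the tie-corrected normal approximation (with continuity correction) for the p-value.
Step 5: p-value = 0.252445; compare to alpha = 0.1. fail to reject H0.

U_X = 12.5, p = 0.252445, fail to reject H0 at alpha = 0.1.


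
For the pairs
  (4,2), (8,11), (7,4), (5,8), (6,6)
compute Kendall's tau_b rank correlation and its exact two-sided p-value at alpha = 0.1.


Step 1: Enumerate the 10 unordered pairs (i,j) with i<j and classify each by sign(x_j-x_i) * sign(y_j-y_i).
  (1,2):dx=+4,dy=+9->C; (1,3):dx=+3,dy=+2->C; (1,4):dx=+1,dy=+6->C; (1,5):dx=+2,dy=+4->C
  (2,3):dx=-1,dy=-7->C; (2,4):dx=-3,dy=-3->C; (2,5):dx=-2,dy=-5->C; (3,4):dx=-2,dy=+4->D
  (3,5):dx=-1,dy=+2->D; (4,5):dx=+1,dy=-2->D
Step 2: C = 7, D = 3, total pairs = 10.
Step 3: tau = (C - D)/(n(n-1)/2) = (7 - 3)/10 = 0.400000.
Step 4: Exact two-sided p-value (enumerate n! = 120 permutations of y under H0): p = 0.483333.
Step 5: alpha = 0.1. fail to reject H0.

tau_b = 0.4000 (C=7, D=3), p = 0.483333, fail to reject H0.


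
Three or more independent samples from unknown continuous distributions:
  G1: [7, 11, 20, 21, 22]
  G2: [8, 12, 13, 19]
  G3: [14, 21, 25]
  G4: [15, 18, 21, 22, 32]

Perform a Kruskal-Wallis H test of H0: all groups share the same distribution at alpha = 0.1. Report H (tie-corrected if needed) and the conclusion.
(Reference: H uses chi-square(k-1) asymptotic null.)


Step 1: Combine all N = 17 observations and assign midranks.
sorted (value, group, rank): (7,G1,1), (8,G2,2), (11,G1,3), (12,G2,4), (13,G2,5), (14,G3,6), (15,G4,7), (18,G4,8), (19,G2,9), (20,G1,10), (21,G1,12), (21,G3,12), (21,G4,12), (22,G1,14.5), (22,G4,14.5), (25,G3,16), (32,G4,17)
Step 2: Sum ranks within each group.
R_1 = 40.5 (n_1 = 5)
R_2 = 20 (n_2 = 4)
R_3 = 34 (n_3 = 3)
R_4 = 58.5 (n_4 = 5)
Step 3: H = 12/(N(N+1)) * sum(R_i^2/n_i) - 3(N+1)
     = 12/(17*18) * (40.5^2/5 + 20^2/4 + 34^2/3 + 58.5^2/5) - 3*18
     = 0.039216 * 1497.83 - 54
     = 4.738562.
Step 4: Ties present; correction factor C = 1 - 30/(17^3 - 17) = 0.993873. Corrected H = 4.738562 / 0.993873 = 4.767776.
Step 5: Under H0, H ~ chi^2(3); p-value = 0.189613.
Step 6: alpha = 0.1. fail to reject H0.

H = 4.7678, df = 3, p = 0.189613, fail to reject H0.


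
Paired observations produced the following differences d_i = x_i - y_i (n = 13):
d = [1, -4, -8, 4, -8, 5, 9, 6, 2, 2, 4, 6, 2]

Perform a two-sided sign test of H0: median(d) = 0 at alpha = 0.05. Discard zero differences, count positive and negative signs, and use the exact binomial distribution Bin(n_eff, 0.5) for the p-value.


Step 1: Discard zero differences. Original n = 13; n_eff = number of nonzero differences = 13.
Nonzero differences (with sign): +1, -4, -8, +4, -8, +5, +9, +6, +2, +2, +4, +6, +2
Step 2: Count signs: positive = 10, negative = 3.
Step 3: Under H0: P(positive) = 0.5, so the number of positives S ~ Bin(13, 0.5).
Step 4: Two-sided exact p-value = sum of Bin(13,0.5) probabilities at or below the observed probability = 0.092285.
Step 5: alpha = 0.05. fail to reject H0.

n_eff = 13, pos = 10, neg = 3, p = 0.092285, fail to reject H0.


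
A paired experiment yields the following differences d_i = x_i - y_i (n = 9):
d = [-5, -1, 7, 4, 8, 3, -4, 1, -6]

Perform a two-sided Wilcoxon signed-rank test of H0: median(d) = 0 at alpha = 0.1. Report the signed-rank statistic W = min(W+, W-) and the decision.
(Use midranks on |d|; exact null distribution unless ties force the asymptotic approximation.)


Step 1: Drop any zero differences (none here) and take |d_i|.
|d| = [5, 1, 7, 4, 8, 3, 4, 1, 6]
Step 2: Midrank |d_i| (ties get averaged ranks).
ranks: |5|->6, |1|->1.5, |7|->8, |4|->4.5, |8|->9, |3|->3, |4|->4.5, |1|->1.5, |6|->7
Step 3: Attach original signs; sum ranks with positive sign and with negative sign.
W+ = 8 + 4.5 + 9 + 3 + 1.5 = 26
W- = 6 + 1.5 + 4.5 + 7 = 19
(Check: W+ + W- = 45 should equal n(n+1)/2 = 45.)
Step 4: Test statistic W = min(W+, W-) = 19.
Step 5: Ties in |d|, so use the tie-corrected normal approximation.
        E[W] = n(n+1)/4 = 9*10/4 = 22.5.
        Tie groups: |d|=1 (t=2), |d|=4 (t=2); sum(t^3 - t) = 12.
        Var[W] = n(n+1)(2n+1)/24 - sum(t^3-t)/48 = 1710/24 - 12/48 = 71.
        z = (W - E[W]) / sqrt(Var[W]) = (19 - 22.5) / 8.4261 = -0.4154.
        Two-sided p = 2*Phi(z) = 0.677868.
Step 6: alpha = 0.1. fail to reject H0.

W+ = 26, W- = 19, W = min = 19, p = 0.677868, fail to reject H0.


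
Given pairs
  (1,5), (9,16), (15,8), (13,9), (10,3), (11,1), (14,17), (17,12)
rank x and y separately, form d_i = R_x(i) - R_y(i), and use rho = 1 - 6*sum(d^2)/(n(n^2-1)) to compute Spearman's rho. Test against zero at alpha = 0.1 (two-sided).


Step 1: Rank x and y separately (midranks; no ties here).
rank(x): 1->1, 9->2, 15->7, 13->5, 10->3, 11->4, 14->6, 17->8
rank(y): 5->3, 16->7, 8->4, 9->5, 3->2, 1->1, 17->8, 12->6
Step 2: d_i = R_x(i) - R_y(i); compute d_i^2.
  (1-3)^2=4, (2-7)^2=25, (7-4)^2=9, (5-5)^2=0, (3-2)^2=1, (4-1)^2=9, (6-8)^2=4, (8-6)^2=4
sum(d^2) = 56.
Step 3: rho = 1 - 6*56 / (8*(8^2 - 1)) = 1 - 336/504 = 0.333333.
Step 4: Under H0, t = rho * sqrt((n-2)/(1-rho^2)) = 0.8660 ~ t(6).
Step 5: Two-sided p-value from the t-distribution with 6 df = 0.419753.
Step 6: alpha = 0.1. fail to reject H0.

rho = 0.3333, p = 0.419753, fail to reject H0 at alpha = 0.1.


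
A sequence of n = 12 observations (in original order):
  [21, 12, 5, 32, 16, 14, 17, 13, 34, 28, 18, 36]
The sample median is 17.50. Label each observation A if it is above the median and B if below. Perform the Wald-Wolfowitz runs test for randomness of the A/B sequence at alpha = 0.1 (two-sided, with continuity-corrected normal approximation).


Step 1: Compute median = 17.50; label A = above, B = below.
Labels in order: ABBABBBBAAAA  (n_A = 6, n_B = 6)
Step 2: Count runs R = 5.
Step 3: Under H0 (random ordering), E[R] = 2*n_A*n_B/(n_A+n_B) + 1 = 2*6*6/12 + 1 = 7.0000.
        Var[R] = 2*n_A*n_B*(2*n_A*n_B - n_A - n_B) / ((n_A+n_B)^2 * (n_A+n_B-1)) = 4320/1584 = 2.7273.
        SD[R] = 1.6514.
Step 4: Continuity-corrected z = (R + 0.5 - E[R]) / SD[R] = (5 + 0.5 - 7.0000) / 1.6514 = -0.9083.
Step 5: Two-sided p-value via normal approximation = 2*(1 - Phi(|z|)) = 0.363722.
Step 6: alpha = 0.1. fail to reject H0.

R = 5, z = -0.9083, p = 0.363722, fail to reject H0.


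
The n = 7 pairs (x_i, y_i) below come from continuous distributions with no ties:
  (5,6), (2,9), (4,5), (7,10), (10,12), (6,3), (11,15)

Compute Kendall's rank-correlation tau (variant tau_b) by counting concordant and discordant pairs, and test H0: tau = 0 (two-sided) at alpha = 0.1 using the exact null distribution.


Step 1: Enumerate the 21 unordered pairs (i,j) with i<j and classify each by sign(x_j-x_i) * sign(y_j-y_i).
  (1,2):dx=-3,dy=+3->D; (1,3):dx=-1,dy=-1->C; (1,4):dx=+2,dy=+4->C; (1,5):dx=+5,dy=+6->C
  (1,6):dx=+1,dy=-3->D; (1,7):dx=+6,dy=+9->C; (2,3):dx=+2,dy=-4->D; (2,4):dx=+5,dy=+1->C
  (2,5):dx=+8,dy=+3->C; (2,6):dx=+4,dy=-6->D; (2,7):dx=+9,dy=+6->C; (3,4):dx=+3,dy=+5->C
  (3,5):dx=+6,dy=+7->C; (3,6):dx=+2,dy=-2->D; (3,7):dx=+7,dy=+10->C; (4,5):dx=+3,dy=+2->C
  (4,6):dx=-1,dy=-7->C; (4,7):dx=+4,dy=+5->C; (5,6):dx=-4,dy=-9->C; (5,7):dx=+1,dy=+3->C
  (6,7):dx=+5,dy=+12->C
Step 2: C = 16, D = 5, total pairs = 21.
Step 3: tau = (C - D)/(n(n-1)/2) = (16 - 5)/21 = 0.523810.
Step 4: Exact two-sided p-value (enumerate n! = 5040 permutations of y under H0): p = 0.136111.
Step 5: alpha = 0.1. fail to reject H0.

tau_b = 0.5238 (C=16, D=5), p = 0.136111, fail to reject H0.


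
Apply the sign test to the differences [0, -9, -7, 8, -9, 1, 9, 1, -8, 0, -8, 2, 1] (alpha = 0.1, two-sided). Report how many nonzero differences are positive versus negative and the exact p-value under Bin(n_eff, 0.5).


Step 1: Discard zero differences. Original n = 13; n_eff = number of nonzero differences = 11.
Nonzero differences (with sign): -9, -7, +8, -9, +1, +9, +1, -8, -8, +2, +1
Step 2: Count signs: positive = 6, negative = 5.
Step 3: Under H0: P(positive) = 0.5, so the number of positives S ~ Bin(11, 0.5).
Step 4: Two-sided exact p-value = sum of Bin(11,0.5) probabilities at or below the observed probability = 1.000000.
Step 5: alpha = 0.1. fail to reject H0.

n_eff = 11, pos = 6, neg = 5, p = 1.000000, fail to reject H0.


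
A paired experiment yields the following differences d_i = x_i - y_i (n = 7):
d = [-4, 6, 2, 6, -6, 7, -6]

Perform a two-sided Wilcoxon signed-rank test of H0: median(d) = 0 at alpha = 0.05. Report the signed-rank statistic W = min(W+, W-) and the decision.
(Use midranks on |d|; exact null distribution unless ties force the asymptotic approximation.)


Step 1: Drop any zero differences (none here) and take |d_i|.
|d| = [4, 6, 2, 6, 6, 7, 6]
Step 2: Midrank |d_i| (ties get averaged ranks).
ranks: |4|->2, |6|->4.5, |2|->1, |6|->4.5, |6|->4.5, |7|->7, |6|->4.5
Step 3: Attach original signs; sum ranks with positive sign and with negative sign.
W+ = 4.5 + 1 + 4.5 + 7 = 17
W- = 2 + 4.5 + 4.5 = 11
(Check: W+ + W- = 28 should equal n(n+1)/2 = 28.)
Step 4: Test statistic W = min(W+, W-) = 11.
Step 5: Ties in |d|, so use the tie-corrected normal approximation.
        E[W] = n(n+1)/4 = 7*8/4 = 14.
        Tie groups: |d|=6 (t=4); sum(t^3 - t) = 60.
        Var[W] = n(n+1)(2n+1)/24 - sum(t^3-t)/48 = 840/24 - 60/48 = 33.75.
        z = (W - E[W]) / sqrt(Var[W]) = (11 - 14) / 5.8095 = -0.5164.
        Two-sided p = 2*Phi(z) = 0.605577.
Step 6: alpha = 0.05. fail to reject H0.

W+ = 17, W- = 11, W = min = 11, p = 0.605577, fail to reject H0.


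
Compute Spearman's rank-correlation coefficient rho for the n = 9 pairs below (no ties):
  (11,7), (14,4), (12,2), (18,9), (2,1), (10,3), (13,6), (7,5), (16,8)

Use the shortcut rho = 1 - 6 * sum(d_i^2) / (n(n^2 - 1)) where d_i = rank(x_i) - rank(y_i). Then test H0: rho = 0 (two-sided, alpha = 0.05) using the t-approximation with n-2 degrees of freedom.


Step 1: Rank x and y separately (midranks; no ties here).
rank(x): 11->4, 14->7, 12->5, 18->9, 2->1, 10->3, 13->6, 7->2, 16->8
rank(y): 7->7, 4->4, 2->2, 9->9, 1->1, 3->3, 6->6, 5->5, 8->8
Step 2: d_i = R_x(i) - R_y(i); compute d_i^2.
  (4-7)^2=9, (7-4)^2=9, (5-2)^2=9, (9-9)^2=0, (1-1)^2=0, (3-3)^2=0, (6-6)^2=0, (2-5)^2=9, (8-8)^2=0
sum(d^2) = 36.
Step 3: rho = 1 - 6*36 / (9*(9^2 - 1)) = 1 - 216/720 = 0.700000.
Step 4: Under H0, t = rho * sqrt((n-2)/(1-rho^2)) = 2.5934 ~ t(7).
Step 5: Two-sided p-value from the t-distribution with 7 df = 0.035770.
Step 6: alpha = 0.05. reject H0.

rho = 0.7000, p = 0.035770, reject H0 at alpha = 0.05.


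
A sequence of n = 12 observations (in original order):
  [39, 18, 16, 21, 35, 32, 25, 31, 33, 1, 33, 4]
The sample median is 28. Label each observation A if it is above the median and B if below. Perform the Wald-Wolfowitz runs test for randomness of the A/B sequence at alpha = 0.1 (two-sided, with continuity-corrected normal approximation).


Step 1: Compute median = 28; label A = above, B = below.
Labels in order: ABBBAABAABAB  (n_A = 6, n_B = 6)
Step 2: Count runs R = 8.
Step 3: Under H0 (random ordering), E[R] = 2*n_A*n_B/(n_A+n_B) + 1 = 2*6*6/12 + 1 = 7.0000.
        Var[R] = 2*n_A*n_B*(2*n_A*n_B - n_A - n_B) / ((n_A+n_B)^2 * (n_A+n_B-1)) = 4320/1584 = 2.7273.
        SD[R] = 1.6514.
Step 4: Continuity-corrected z = (R - 0.5 - E[R]) / SD[R] = (8 - 0.5 - 7.0000) / 1.6514 = 0.3028.
Step 5: Two-sided p-value via normal approximation = 2*(1 - Phi(|z|)) = 0.762069.
Step 6: alpha = 0.1. fail to reject H0.

R = 8, z = 0.3028, p = 0.762069, fail to reject H0.


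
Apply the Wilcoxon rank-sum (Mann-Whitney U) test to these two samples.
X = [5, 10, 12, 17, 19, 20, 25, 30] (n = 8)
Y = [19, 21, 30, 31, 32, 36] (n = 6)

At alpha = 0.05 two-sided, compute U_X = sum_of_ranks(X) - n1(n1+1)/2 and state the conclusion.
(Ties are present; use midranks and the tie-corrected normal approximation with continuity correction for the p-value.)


Step 1: Combine and sort all 14 observations; assign midranks.
sorted (value, group): (5,X), (10,X), (12,X), (17,X), (19,X), (19,Y), (20,X), (21,Y), (25,X), (30,X), (30,Y), (31,Y), (32,Y), (36,Y)
ranks: 5->1, 10->2, 12->3, 17->4, 19->5.5, 19->5.5, 20->7, 21->8, 25->9, 30->10.5, 30->10.5, 31->12, 32->13, 36->14
Step 2: Rank sum for X: R1 = 1 + 2 + 3 + 4 + 5.5 + 7 + 9 + 10.5 = 42.
Step 3: U_X = R1 - n1(n1+1)/2 = 42 - 8*9/2 = 42 - 36 = 6.
       U_Y = n1*n2 - U_X = 48 - 6 = 42.
Step 4: Ties are present, so use the tie-corrected normal approximation (with continuity correction) for the p-value.
Step 5: p-value = 0.023560; compare to alpha = 0.05. reject H0.

U_X = 6, p = 0.023560, reject H0 at alpha = 0.05.


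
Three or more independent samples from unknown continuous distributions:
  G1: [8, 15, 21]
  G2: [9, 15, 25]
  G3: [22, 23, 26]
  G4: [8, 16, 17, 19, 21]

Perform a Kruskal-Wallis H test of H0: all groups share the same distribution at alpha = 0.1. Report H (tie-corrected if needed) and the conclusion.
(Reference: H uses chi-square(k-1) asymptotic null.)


Step 1: Combine all N = 14 observations and assign midranks.
sorted (value, group, rank): (8,G1,1.5), (8,G4,1.5), (9,G2,3), (15,G1,4.5), (15,G2,4.5), (16,G4,6), (17,G4,7), (19,G4,8), (21,G1,9.5), (21,G4,9.5), (22,G3,11), (23,G3,12), (25,G2,13), (26,G3,14)
Step 2: Sum ranks within each group.
R_1 = 15.5 (n_1 = 3)
R_2 = 20.5 (n_2 = 3)
R_3 = 37 (n_3 = 3)
R_4 = 32 (n_4 = 5)
Step 3: H = 12/(N(N+1)) * sum(R_i^2/n_i) - 3(N+1)
     = 12/(14*15) * (15.5^2/3 + 20.5^2/3 + 37^2/3 + 32^2/5) - 3*15
     = 0.057143 * 881.3 - 45
     = 5.360000.
Step 4: Ties present; correction factor C = 1 - 18/(14^3 - 14) = 0.993407. Corrected H = 5.360000 / 0.993407 = 5.395575.
Step 5: Under H0, H ~ chi^2(3); p-value = 0.145020.
Step 6: alpha = 0.1. fail to reject H0.

H = 5.3956, df = 3, p = 0.145020, fail to reject H0.


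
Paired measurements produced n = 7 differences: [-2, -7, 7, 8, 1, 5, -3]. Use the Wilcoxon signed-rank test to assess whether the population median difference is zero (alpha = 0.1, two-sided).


Step 1: Drop any zero differences (none here) and take |d_i|.
|d| = [2, 7, 7, 8, 1, 5, 3]
Step 2: Midrank |d_i| (ties get averaged ranks).
ranks: |2|->2, |7|->5.5, |7|->5.5, |8|->7, |1|->1, |5|->4, |3|->3
Step 3: Attach original signs; sum ranks with positive sign and with negative sign.
W+ = 5.5 + 7 + 1 + 4 = 17.5
W- = 2 + 5.5 + 3 = 10.5
(Check: W+ + W- = 28 should equal n(n+1)/2 = 28.)
Step 4: Test statistic W = min(W+, W-) = 10.5.
Step 5: Ties in |d|, so use the tie-corrected normal approximation.
        E[W] = n(n+1)/4 = 7*8/4 = 14.
        Tie groups: |d|=7 (t=2); sum(t^3 - t) = 6.
        Var[W] = n(n+1)(2n+1)/24 - sum(t^3-t)/48 = 840/24 - 6/48 = 34.875.
        z = (W - E[W]) / sqrt(Var[W]) = (10.5 - 14) / 5.9055 = -0.5927.
        Two-sided p = 2*Phi(z) = 0.553404.
Step 6: alpha = 0.1. fail to reject H0.

W+ = 17.5, W- = 10.5, W = min = 10.5, p = 0.553404, fail to reject H0.


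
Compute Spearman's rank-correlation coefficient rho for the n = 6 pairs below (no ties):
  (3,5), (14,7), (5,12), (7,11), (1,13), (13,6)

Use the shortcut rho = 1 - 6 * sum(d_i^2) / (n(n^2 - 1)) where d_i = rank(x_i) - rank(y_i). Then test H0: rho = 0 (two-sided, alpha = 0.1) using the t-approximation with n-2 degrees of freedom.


Step 1: Rank x and y separately (midranks; no ties here).
rank(x): 3->2, 14->6, 5->3, 7->4, 1->1, 13->5
rank(y): 5->1, 7->3, 12->5, 11->4, 13->6, 6->2
Step 2: d_i = R_x(i) - R_y(i); compute d_i^2.
  (2-1)^2=1, (6-3)^2=9, (3-5)^2=4, (4-4)^2=0, (1-6)^2=25, (5-2)^2=9
sum(d^2) = 48.
Step 3: rho = 1 - 6*48 / (6*(6^2 - 1)) = 1 - 288/210 = -0.371429.
Step 4: Under H0, t = rho * sqrt((n-2)/(1-rho^2)) = -0.8001 ~ t(4).
Step 5: Two-sided p-value from the t-distribution with 4 df = 0.468478.
Step 6: alpha = 0.1. fail to reject H0.

rho = -0.3714, p = 0.468478, fail to reject H0 at alpha = 0.1.


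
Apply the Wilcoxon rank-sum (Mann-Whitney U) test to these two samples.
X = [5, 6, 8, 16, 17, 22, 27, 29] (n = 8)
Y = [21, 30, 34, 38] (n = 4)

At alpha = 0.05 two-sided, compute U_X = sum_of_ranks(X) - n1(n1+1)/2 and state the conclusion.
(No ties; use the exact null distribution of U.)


Step 1: Combine and sort all 12 observations; assign midranks.
sorted (value, group): (5,X), (6,X), (8,X), (16,X), (17,X), (21,Y), (22,X), (27,X), (29,X), (30,Y), (34,Y), (38,Y)
ranks: 5->1, 6->2, 8->3, 16->4, 17->5, 21->6, 22->7, 27->8, 29->9, 30->10, 34->11, 38->12
Step 2: Rank sum for X: R1 = 1 + 2 + 3 + 4 + 5 + 7 + 8 + 9 = 39.
Step 3: U_X = R1 - n1(n1+1)/2 = 39 - 8*9/2 = 39 - 36 = 3.
       U_Y = n1*n2 - U_X = 32 - 3 = 29.
Step 4: No ties, so the exact null distribution of U (based on enumerating the C(12,8) = 495 equally likely rank assignments) gives the two-sided p-value.
Step 5: p-value = 0.028283; compare to alpha = 0.05. reject H0.

U_X = 3, p = 0.028283, reject H0 at alpha = 0.05.


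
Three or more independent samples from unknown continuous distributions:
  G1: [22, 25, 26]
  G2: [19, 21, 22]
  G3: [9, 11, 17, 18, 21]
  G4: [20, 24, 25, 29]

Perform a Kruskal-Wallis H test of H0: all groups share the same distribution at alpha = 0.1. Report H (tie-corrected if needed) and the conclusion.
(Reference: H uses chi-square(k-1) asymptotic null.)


Step 1: Combine all N = 15 observations and assign midranks.
sorted (value, group, rank): (9,G3,1), (11,G3,2), (17,G3,3), (18,G3,4), (19,G2,5), (20,G4,6), (21,G2,7.5), (21,G3,7.5), (22,G1,9.5), (22,G2,9.5), (24,G4,11), (25,G1,12.5), (25,G4,12.5), (26,G1,14), (29,G4,15)
Step 2: Sum ranks within each group.
R_1 = 36 (n_1 = 3)
R_2 = 22 (n_2 = 3)
R_3 = 17.5 (n_3 = 5)
R_4 = 44.5 (n_4 = 4)
Step 3: H = 12/(N(N+1)) * sum(R_i^2/n_i) - 3(N+1)
     = 12/(15*16) * (36^2/3 + 22^2/3 + 17.5^2/5 + 44.5^2/4) - 3*16
     = 0.050000 * 1149.65 - 48
     = 9.482292.
Step 4: Ties present; correction factor C = 1 - 18/(15^3 - 15) = 0.994643. Corrected H = 9.482292 / 0.994643 = 9.533363.
Step 5: Under H0, H ~ chi^2(3); p-value = 0.022979.
Step 6: alpha = 0.1. reject H0.

H = 9.5334, df = 3, p = 0.022979, reject H0.


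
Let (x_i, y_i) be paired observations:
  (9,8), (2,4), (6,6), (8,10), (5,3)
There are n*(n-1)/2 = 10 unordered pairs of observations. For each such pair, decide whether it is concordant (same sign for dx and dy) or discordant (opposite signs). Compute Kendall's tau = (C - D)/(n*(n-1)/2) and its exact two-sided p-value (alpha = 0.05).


Step 1: Enumerate the 10 unordered pairs (i,j) with i<j and classify each by sign(x_j-x_i) * sign(y_j-y_i).
  (1,2):dx=-7,dy=-4->C; (1,3):dx=-3,dy=-2->C; (1,4):dx=-1,dy=+2->D; (1,5):dx=-4,dy=-5->C
  (2,3):dx=+4,dy=+2->C; (2,4):dx=+6,dy=+6->C; (2,5):dx=+3,dy=-1->D; (3,4):dx=+2,dy=+4->C
  (3,5):dx=-1,dy=-3->C; (4,5):dx=-3,dy=-7->C
Step 2: C = 8, D = 2, total pairs = 10.
Step 3: tau = (C - D)/(n(n-1)/2) = (8 - 2)/10 = 0.600000.
Step 4: Exact two-sided p-value (enumerate n! = 120 permutations of y under H0): p = 0.233333.
Step 5: alpha = 0.05. fail to reject H0.

tau_b = 0.6000 (C=8, D=2), p = 0.233333, fail to reject H0.


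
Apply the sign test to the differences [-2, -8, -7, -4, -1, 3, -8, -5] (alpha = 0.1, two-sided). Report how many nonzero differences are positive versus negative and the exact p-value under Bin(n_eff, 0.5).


Step 1: Discard zero differences. Original n = 8; n_eff = number of nonzero differences = 8.
Nonzero differences (with sign): -2, -8, -7, -4, -1, +3, -8, -5
Step 2: Count signs: positive = 1, negative = 7.
Step 3: Under H0: P(positive) = 0.5, so the number of positives S ~ Bin(8, 0.5).
Step 4: Two-sided exact p-value = sum of Bin(8,0.5) probabilities at or below the observed probability = 0.070312.
Step 5: alpha = 0.1. reject H0.

n_eff = 8, pos = 1, neg = 7, p = 0.070312, reject H0.


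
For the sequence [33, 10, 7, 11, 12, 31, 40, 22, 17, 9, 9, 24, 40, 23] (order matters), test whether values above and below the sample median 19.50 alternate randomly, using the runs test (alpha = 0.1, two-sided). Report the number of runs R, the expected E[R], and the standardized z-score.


Step 1: Compute median = 19.50; label A = above, B = below.
Labels in order: ABBBBAAABBBAAA  (n_A = 7, n_B = 7)
Step 2: Count runs R = 5.
Step 3: Under H0 (random ordering), E[R] = 2*n_A*n_B/(n_A+n_B) + 1 = 2*7*7/14 + 1 = 8.0000.
        Var[R] = 2*n_A*n_B*(2*n_A*n_B - n_A - n_B) / ((n_A+n_B)^2 * (n_A+n_B-1)) = 8232/2548 = 3.2308.
        SD[R] = 1.7974.
Step 4: Continuity-corrected z = (R + 0.5 - E[R]) / SD[R] = (5 + 0.5 - 8.0000) / 1.7974 = -1.3909.
Step 5: Two-sided p-value via normal approximation = 2*(1 - Phi(|z|)) = 0.164264.
Step 6: alpha = 0.1. fail to reject H0.

R = 5, z = -1.3909, p = 0.164264, fail to reject H0.


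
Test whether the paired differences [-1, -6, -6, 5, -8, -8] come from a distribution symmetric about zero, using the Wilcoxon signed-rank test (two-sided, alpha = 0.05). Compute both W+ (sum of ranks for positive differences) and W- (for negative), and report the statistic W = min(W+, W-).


Step 1: Drop any zero differences (none here) and take |d_i|.
|d| = [1, 6, 6, 5, 8, 8]
Step 2: Midrank |d_i| (ties get averaged ranks).
ranks: |1|->1, |6|->3.5, |6|->3.5, |5|->2, |8|->5.5, |8|->5.5
Step 3: Attach original signs; sum ranks with positive sign and with negative sign.
W+ = 2 = 2
W- = 1 + 3.5 + 3.5 + 5.5 + 5.5 = 19
(Check: W+ + W- = 21 should equal n(n+1)/2 = 21.)
Step 4: Test statistic W = min(W+, W-) = 2.
Step 5: Ties in |d|, so use the tie-corrected normal approximation.
        E[W] = n(n+1)/4 = 6*7/4 = 10.5.
        Tie groups: |d|=6 (t=2), |d|=8 (t=2); sum(t^3 - t) = 12.
        Var[W] = n(n+1)(2n+1)/24 - sum(t^3-t)/48 = 546/24 - 12/48 = 22.5.
        z = (W - E[W]) / sqrt(Var[W]) = (2 - 10.5) / 4.7434 = -1.7920.
        Two-sided p = 2*Phi(z) = 0.073140.
Step 6: alpha = 0.05. fail to reject H0.

W+ = 2, W- = 19, W = min = 2, p = 0.073140, fail to reject H0.


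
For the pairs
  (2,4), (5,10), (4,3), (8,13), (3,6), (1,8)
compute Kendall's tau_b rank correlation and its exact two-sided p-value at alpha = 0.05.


Step 1: Enumerate the 15 unordered pairs (i,j) with i<j and classify each by sign(x_j-x_i) * sign(y_j-y_i).
  (1,2):dx=+3,dy=+6->C; (1,3):dx=+2,dy=-1->D; (1,4):dx=+6,dy=+9->C; (1,5):dx=+1,dy=+2->C
  (1,6):dx=-1,dy=+4->D; (2,3):dx=-1,dy=-7->C; (2,4):dx=+3,dy=+3->C; (2,5):dx=-2,dy=-4->C
  (2,6):dx=-4,dy=-2->C; (3,4):dx=+4,dy=+10->C; (3,5):dx=-1,dy=+3->D; (3,6):dx=-3,dy=+5->D
  (4,5):dx=-5,dy=-7->C; (4,6):dx=-7,dy=-5->C; (5,6):dx=-2,dy=+2->D
Step 2: C = 10, D = 5, total pairs = 15.
Step 3: tau = (C - D)/(n(n-1)/2) = (10 - 5)/15 = 0.333333.
Step 4: Exact two-sided p-value (enumerate n! = 720 permutations of y under H0): p = 0.469444.
Step 5: alpha = 0.05. fail to reject H0.

tau_b = 0.3333 (C=10, D=5), p = 0.469444, fail to reject H0.


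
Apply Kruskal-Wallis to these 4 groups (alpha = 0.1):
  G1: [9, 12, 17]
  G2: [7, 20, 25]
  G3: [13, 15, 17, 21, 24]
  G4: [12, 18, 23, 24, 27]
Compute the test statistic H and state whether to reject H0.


Step 1: Combine all N = 16 observations and assign midranks.
sorted (value, group, rank): (7,G2,1), (9,G1,2), (12,G1,3.5), (12,G4,3.5), (13,G3,5), (15,G3,6), (17,G1,7.5), (17,G3,7.5), (18,G4,9), (20,G2,10), (21,G3,11), (23,G4,12), (24,G3,13.5), (24,G4,13.5), (25,G2,15), (27,G4,16)
Step 2: Sum ranks within each group.
R_1 = 13 (n_1 = 3)
R_2 = 26 (n_2 = 3)
R_3 = 43 (n_3 = 5)
R_4 = 54 (n_4 = 5)
Step 3: H = 12/(N(N+1)) * sum(R_i^2/n_i) - 3(N+1)
     = 12/(16*17) * (13^2/3 + 26^2/3 + 43^2/5 + 54^2/5) - 3*17
     = 0.044118 * 1234.67 - 51
     = 3.470588.
Step 4: Ties present; correction factor C = 1 - 18/(16^3 - 16) = 0.995588. Corrected H = 3.470588 / 0.995588 = 3.485968.
Step 5: Under H0, H ~ chi^2(3); p-value = 0.322587.
Step 6: alpha = 0.1. fail to reject H0.

H = 3.4860, df = 3, p = 0.322587, fail to reject H0.


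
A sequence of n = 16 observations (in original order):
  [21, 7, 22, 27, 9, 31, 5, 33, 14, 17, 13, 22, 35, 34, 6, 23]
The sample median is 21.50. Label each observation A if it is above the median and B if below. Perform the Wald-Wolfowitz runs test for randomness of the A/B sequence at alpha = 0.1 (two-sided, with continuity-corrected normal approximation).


Step 1: Compute median = 21.50; label A = above, B = below.
Labels in order: BBAABABABBBAAABA  (n_A = 8, n_B = 8)
Step 2: Count runs R = 10.
Step 3: Under H0 (random ordering), E[R] = 2*n_A*n_B/(n_A+n_B) + 1 = 2*8*8/16 + 1 = 9.0000.
        Var[R] = 2*n_A*n_B*(2*n_A*n_B - n_A - n_B) / ((n_A+n_B)^2 * (n_A+n_B-1)) = 14336/3840 = 3.7333.
        SD[R] = 1.9322.
Step 4: Continuity-corrected z = (R - 0.5 - E[R]) / SD[R] = (10 - 0.5 - 9.0000) / 1.9322 = 0.2588.
Step 5: Two-sided p-value via normal approximation = 2*(1 - Phi(|z|)) = 0.795809.
Step 6: alpha = 0.1. fail to reject H0.

R = 10, z = 0.2588, p = 0.795809, fail to reject H0.


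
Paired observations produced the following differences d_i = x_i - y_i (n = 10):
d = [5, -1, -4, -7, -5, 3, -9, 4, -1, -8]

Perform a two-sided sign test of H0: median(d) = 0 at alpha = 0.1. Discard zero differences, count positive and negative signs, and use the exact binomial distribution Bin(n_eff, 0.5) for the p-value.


Step 1: Discard zero differences. Original n = 10; n_eff = number of nonzero differences = 10.
Nonzero differences (with sign): +5, -1, -4, -7, -5, +3, -9, +4, -1, -8
Step 2: Count signs: positive = 3, negative = 7.
Step 3: Under H0: P(positive) = 0.5, so the number of positives S ~ Bin(10, 0.5).
Step 4: Two-sided exact p-value = sum of Bin(10,0.5) probabilities at or below the observed probability = 0.343750.
Step 5: alpha = 0.1. fail to reject H0.

n_eff = 10, pos = 3, neg = 7, p = 0.343750, fail to reject H0.


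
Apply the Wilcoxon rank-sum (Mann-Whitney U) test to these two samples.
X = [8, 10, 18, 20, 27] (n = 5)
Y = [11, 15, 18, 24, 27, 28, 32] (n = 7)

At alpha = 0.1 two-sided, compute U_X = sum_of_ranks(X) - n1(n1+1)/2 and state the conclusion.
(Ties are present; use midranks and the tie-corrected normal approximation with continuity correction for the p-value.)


Step 1: Combine and sort all 12 observations; assign midranks.
sorted (value, group): (8,X), (10,X), (11,Y), (15,Y), (18,X), (18,Y), (20,X), (24,Y), (27,X), (27,Y), (28,Y), (32,Y)
ranks: 8->1, 10->2, 11->3, 15->4, 18->5.5, 18->5.5, 20->7, 24->8, 27->9.5, 27->9.5, 28->11, 32->12
Step 2: Rank sum for X: R1 = 1 + 2 + 5.5 + 7 + 9.5 = 25.
Step 3: U_X = R1 - n1(n1+1)/2 = 25 - 5*6/2 = 25 - 15 = 10.
       U_Y = n1*n2 - U_X = 35 - 10 = 25.
Step 4: Ties are present, so use the tie-corrected normal approximation (with continuity correction) for the p-value.
Step 5: p-value = 0.253956; compare to alpha = 0.1. fail to reject H0.

U_X = 10, p = 0.253956, fail to reject H0 at alpha = 0.1.


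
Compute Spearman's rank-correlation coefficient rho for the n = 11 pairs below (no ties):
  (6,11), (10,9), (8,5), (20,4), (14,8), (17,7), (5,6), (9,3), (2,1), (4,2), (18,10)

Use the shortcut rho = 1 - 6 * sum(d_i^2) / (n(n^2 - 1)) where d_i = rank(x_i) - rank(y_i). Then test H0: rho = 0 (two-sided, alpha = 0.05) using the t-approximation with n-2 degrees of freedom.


Step 1: Rank x and y separately (midranks; no ties here).
rank(x): 6->4, 10->7, 8->5, 20->11, 14->8, 17->9, 5->3, 9->6, 2->1, 4->2, 18->10
rank(y): 11->11, 9->9, 5->5, 4->4, 8->8, 7->7, 6->6, 3->3, 1->1, 2->2, 10->10
Step 2: d_i = R_x(i) - R_y(i); compute d_i^2.
  (4-11)^2=49, (7-9)^2=4, (5-5)^2=0, (11-4)^2=49, (8-8)^2=0, (9-7)^2=4, (3-6)^2=9, (6-3)^2=9, (1-1)^2=0, (2-2)^2=0, (10-10)^2=0
sum(d^2) = 124.
Step 3: rho = 1 - 6*124 / (11*(11^2 - 1)) = 1 - 744/1320 = 0.436364.
Step 4: Under H0, t = rho * sqrt((n-2)/(1-rho^2)) = 1.4549 ~ t(9).
Step 5: Two-sided p-value from the t-distribution with 9 df = 0.179665.
Step 6: alpha = 0.05. fail to reject H0.

rho = 0.4364, p = 0.179665, fail to reject H0 at alpha = 0.05.


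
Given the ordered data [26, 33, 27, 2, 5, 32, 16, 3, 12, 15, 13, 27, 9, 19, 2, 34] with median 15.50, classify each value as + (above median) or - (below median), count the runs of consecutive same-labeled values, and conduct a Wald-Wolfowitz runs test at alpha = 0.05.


Step 1: Compute median = 15.50; label A = above, B = below.
Labels in order: AAABBAABBBBABABA  (n_A = 8, n_B = 8)
Step 2: Count runs R = 9.
Step 3: Under H0 (random ordering), E[R] = 2*n_A*n_B/(n_A+n_B) + 1 = 2*8*8/16 + 1 = 9.0000.
        Var[R] = 2*n_A*n_B*(2*n_A*n_B - n_A - n_B) / ((n_A+n_B)^2 * (n_A+n_B-1)) = 14336/3840 = 3.7333.
        SD[R] = 1.9322.
Step 4: R = E[R], so z = 0 with no continuity correction.
Step 5: Two-sided p-value via normal approximation = 2*(1 - Phi(|z|)) = 1.000000.
Step 6: alpha = 0.05. fail to reject H0.

R = 9, z = 0.0000, p = 1.000000, fail to reject H0.


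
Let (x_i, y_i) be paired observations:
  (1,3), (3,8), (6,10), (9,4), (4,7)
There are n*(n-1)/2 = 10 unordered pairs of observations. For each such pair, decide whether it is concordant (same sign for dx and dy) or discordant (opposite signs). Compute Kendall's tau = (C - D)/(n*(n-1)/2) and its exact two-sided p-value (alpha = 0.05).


Step 1: Enumerate the 10 unordered pairs (i,j) with i<j and classify each by sign(x_j-x_i) * sign(y_j-y_i).
  (1,2):dx=+2,dy=+5->C; (1,3):dx=+5,dy=+7->C; (1,4):dx=+8,dy=+1->C; (1,5):dx=+3,dy=+4->C
  (2,3):dx=+3,dy=+2->C; (2,4):dx=+6,dy=-4->D; (2,5):dx=+1,dy=-1->D; (3,4):dx=+3,dy=-6->D
  (3,5):dx=-2,dy=-3->C; (4,5):dx=-5,dy=+3->D
Step 2: C = 6, D = 4, total pairs = 10.
Step 3: tau = (C - D)/(n(n-1)/2) = (6 - 4)/10 = 0.200000.
Step 4: Exact two-sided p-value (enumerate n! = 120 permutations of y under H0): p = 0.816667.
Step 5: alpha = 0.05. fail to reject H0.

tau_b = 0.2000 (C=6, D=4), p = 0.816667, fail to reject H0.


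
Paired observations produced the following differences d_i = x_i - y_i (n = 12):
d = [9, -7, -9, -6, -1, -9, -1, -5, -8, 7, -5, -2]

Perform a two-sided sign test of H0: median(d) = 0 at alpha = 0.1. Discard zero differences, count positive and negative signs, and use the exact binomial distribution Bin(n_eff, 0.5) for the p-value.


Step 1: Discard zero differences. Original n = 12; n_eff = number of nonzero differences = 12.
Nonzero differences (with sign): +9, -7, -9, -6, -1, -9, -1, -5, -8, +7, -5, -2
Step 2: Count signs: positive = 2, negative = 10.
Step 3: Under H0: P(positive) = 0.5, so the number of positives S ~ Bin(12, 0.5).
Step 4: Two-sided exact p-value = sum of Bin(12,0.5) probabilities at or below the observed probability = 0.038574.
Step 5: alpha = 0.1. reject H0.

n_eff = 12, pos = 2, neg = 10, p = 0.038574, reject H0.


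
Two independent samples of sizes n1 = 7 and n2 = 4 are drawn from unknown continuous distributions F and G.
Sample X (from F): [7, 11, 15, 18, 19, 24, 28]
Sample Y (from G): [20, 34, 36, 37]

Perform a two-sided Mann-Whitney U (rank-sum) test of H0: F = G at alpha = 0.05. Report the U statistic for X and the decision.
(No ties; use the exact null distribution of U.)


Step 1: Combine and sort all 11 observations; assign midranks.
sorted (value, group): (7,X), (11,X), (15,X), (18,X), (19,X), (20,Y), (24,X), (28,X), (34,Y), (36,Y), (37,Y)
ranks: 7->1, 11->2, 15->3, 18->4, 19->5, 20->6, 24->7, 28->8, 34->9, 36->10, 37->11
Step 2: Rank sum for X: R1 = 1 + 2 + 3 + 4 + 5 + 7 + 8 = 30.
Step 3: U_X = R1 - n1(n1+1)/2 = 30 - 7*8/2 = 30 - 28 = 2.
       U_Y = n1*n2 - U_X = 28 - 2 = 26.
Step 4: No ties, so the exact null distribution of U (based on enumerating the C(11,7) = 330 equally likely rank assignments) gives the two-sided p-value.
Step 5: p-value = 0.024242; compare to alpha = 0.05. reject H0.

U_X = 2, p = 0.024242, reject H0 at alpha = 0.05.


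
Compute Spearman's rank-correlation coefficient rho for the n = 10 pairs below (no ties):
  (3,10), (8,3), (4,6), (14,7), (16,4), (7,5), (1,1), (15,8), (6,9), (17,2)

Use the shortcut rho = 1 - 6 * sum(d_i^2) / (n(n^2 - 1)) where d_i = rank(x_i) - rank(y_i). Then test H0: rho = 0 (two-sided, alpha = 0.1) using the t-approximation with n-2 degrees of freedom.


Step 1: Rank x and y separately (midranks; no ties here).
rank(x): 3->2, 8->6, 4->3, 14->7, 16->9, 7->5, 1->1, 15->8, 6->4, 17->10
rank(y): 10->10, 3->3, 6->6, 7->7, 4->4, 5->5, 1->1, 8->8, 9->9, 2->2
Step 2: d_i = R_x(i) - R_y(i); compute d_i^2.
  (2-10)^2=64, (6-3)^2=9, (3-6)^2=9, (7-7)^2=0, (9-4)^2=25, (5-5)^2=0, (1-1)^2=0, (8-8)^2=0, (4-9)^2=25, (10-2)^2=64
sum(d^2) = 196.
Step 3: rho = 1 - 6*196 / (10*(10^2 - 1)) = 1 - 1176/990 = -0.187879.
Step 4: Under H0, t = rho * sqrt((n-2)/(1-rho^2)) = -0.5410 ~ t(8).
Step 5: Two-sided p-value from the t-distribution with 8 df = 0.603218.
Step 6: alpha = 0.1. fail to reject H0.

rho = -0.1879, p = 0.603218, fail to reject H0 at alpha = 0.1.
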